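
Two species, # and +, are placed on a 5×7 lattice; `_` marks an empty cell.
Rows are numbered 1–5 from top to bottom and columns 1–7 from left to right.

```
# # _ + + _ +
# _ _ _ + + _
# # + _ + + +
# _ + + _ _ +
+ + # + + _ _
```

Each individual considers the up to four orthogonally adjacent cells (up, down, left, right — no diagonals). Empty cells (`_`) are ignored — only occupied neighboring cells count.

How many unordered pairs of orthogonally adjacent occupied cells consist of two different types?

5

Scan each occupied cell's neighbors to the right and below so each pair is counted once.
From row 1: 0 unlike of 4 pairs (running 0/4).
From row 2: 0 unlike of 4 pairs (running 0/8).
From row 3: 1 unlike of 7 pairs (running 1/15).
From row 4: 2 unlike of 4 pairs (running 3/19).
From row 5: 2 unlike of 4 pairs (running 5/23).
Total adjacent occupied pairs: 23; unlike-type pairs: 5.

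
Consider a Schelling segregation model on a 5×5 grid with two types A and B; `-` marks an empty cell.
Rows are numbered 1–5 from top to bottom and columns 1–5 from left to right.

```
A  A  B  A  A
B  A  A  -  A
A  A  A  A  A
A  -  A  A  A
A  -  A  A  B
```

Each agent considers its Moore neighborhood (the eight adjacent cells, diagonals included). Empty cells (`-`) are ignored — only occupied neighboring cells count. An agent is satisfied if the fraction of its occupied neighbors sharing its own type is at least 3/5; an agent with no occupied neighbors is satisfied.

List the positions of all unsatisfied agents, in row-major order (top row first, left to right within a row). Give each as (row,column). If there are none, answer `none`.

(1,1)A 2/3 ✓
(1,2)A 3/5 ✓
(1,3)B 0/4 ✗
(1,4)A 3/4 ✓
(1,5)A 2/2 ✓
(2,1)B 0/5 ✗
(2,2)A 6/8 ✓
(2,3)A 6/7 ✓
(2,5)A 4/4 ✓
(3,1)A 3/4 ✓
(3,2)A 6/7 ✓
(3,3)A 6/6 ✓
(3,4)A 7/7 ✓
(3,5)A 4/4 ✓
(4,1)A 3/3 ✓
(4,3)A 6/6 ✓
(4,4)A 7/8 ✓
(4,5)A 4/5 ✓
(5,1)A 1/1 ✓
(5,3)A 3/3 ✓
(5,4)A 4/5 ✓
(5,5)B 0/3 ✗

(1,3), (2,1), (5,5)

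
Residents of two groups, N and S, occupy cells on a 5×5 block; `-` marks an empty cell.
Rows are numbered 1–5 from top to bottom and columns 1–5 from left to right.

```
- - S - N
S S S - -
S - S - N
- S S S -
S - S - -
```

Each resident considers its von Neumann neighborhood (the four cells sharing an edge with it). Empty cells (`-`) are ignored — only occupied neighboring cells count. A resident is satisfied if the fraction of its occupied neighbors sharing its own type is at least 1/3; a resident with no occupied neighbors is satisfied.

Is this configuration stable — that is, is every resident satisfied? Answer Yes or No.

Row 1: (1,3)S 1/1 satisfied · (1,5)N 0/0 satisfied
Row 2: (2,1)S 2/2 satisfied · (2,2)S 2/2 satisfied · (2,3)S 3/3 satisfied
Row 3: (3,1)S 1/1 satisfied · (3,3)S 2/2 satisfied · (3,5)N 0/0 satisfied
Row 4: (4,2)S 1/1 satisfied · (4,3)S 4/4 satisfied · (4,4)S 1/1 satisfied
Row 5: (5,1)S 0/0 satisfied · (5,3)S 1/1 satisfied
All meet the threshold, so the configuration is stable.

Yes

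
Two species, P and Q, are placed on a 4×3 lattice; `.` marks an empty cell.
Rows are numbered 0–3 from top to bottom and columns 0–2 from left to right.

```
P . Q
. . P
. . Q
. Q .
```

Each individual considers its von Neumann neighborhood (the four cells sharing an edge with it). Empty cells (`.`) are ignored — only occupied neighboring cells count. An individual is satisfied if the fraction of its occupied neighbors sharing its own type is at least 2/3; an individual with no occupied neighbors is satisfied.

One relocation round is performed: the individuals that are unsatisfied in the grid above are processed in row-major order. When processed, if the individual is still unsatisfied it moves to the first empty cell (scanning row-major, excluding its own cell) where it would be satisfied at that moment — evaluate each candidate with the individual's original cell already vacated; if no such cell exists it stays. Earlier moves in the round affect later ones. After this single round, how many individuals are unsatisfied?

0

Initially unsatisfied (in order): (0,2), (1,2), (2,2).
  (0,2) → (2,0).
  (1,2) → (0,1).
  (2,2): now satisfied by earlier moves; stays.
Resulting grid:
P P .
. . .
Q . Q
. Q .
All satisfied now.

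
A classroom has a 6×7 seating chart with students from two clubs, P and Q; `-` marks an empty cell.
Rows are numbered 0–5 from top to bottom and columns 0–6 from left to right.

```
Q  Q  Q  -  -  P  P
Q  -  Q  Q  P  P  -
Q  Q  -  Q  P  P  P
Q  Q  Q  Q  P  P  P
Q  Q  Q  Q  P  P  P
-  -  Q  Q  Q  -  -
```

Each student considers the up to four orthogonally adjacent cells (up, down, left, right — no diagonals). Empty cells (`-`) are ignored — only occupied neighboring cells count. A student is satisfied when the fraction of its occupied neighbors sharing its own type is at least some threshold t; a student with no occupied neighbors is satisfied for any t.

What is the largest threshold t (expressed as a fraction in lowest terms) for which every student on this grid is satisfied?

1/2

(0,0)Q 2/2
(0,1)Q 2/2
(0,2)Q 2/2
(0,5)P 2/2
(0,6)P 1/1
(1,0)Q 2/2
(1,2)Q 2/2
(1,3)Q 2/3
(1,4)P 2/3
(1,5)P 3/3
(2,0)Q 3/3
(2,1)Q 2/2
(2,3)Q 2/3
(2,4)P 3/4
(2,5)P 4/4
(2,6)P 2/2
(3,0)Q 3/3
(3,1)Q 4/4
(3,2)Q 3/3
(3,3)Q 3/4
(3,4)P 3/4
(3,5)P 4/4
(3,6)P 3/3
(4,0)Q 2/2
(4,1)Q 3/3
(4,2)Q 4/4
(4,3)Q 3/4
(4,4)P 2/4
(4,5)P 3/3
(4,6)P 2/2
(5,2)Q 2/2
(5,3)Q 3/3
(5,4)Q 1/2
The smallest same-type fraction is 2/4 at (4,4), which reduces to 1/2. Any threshold above that leaves this student unsatisfied.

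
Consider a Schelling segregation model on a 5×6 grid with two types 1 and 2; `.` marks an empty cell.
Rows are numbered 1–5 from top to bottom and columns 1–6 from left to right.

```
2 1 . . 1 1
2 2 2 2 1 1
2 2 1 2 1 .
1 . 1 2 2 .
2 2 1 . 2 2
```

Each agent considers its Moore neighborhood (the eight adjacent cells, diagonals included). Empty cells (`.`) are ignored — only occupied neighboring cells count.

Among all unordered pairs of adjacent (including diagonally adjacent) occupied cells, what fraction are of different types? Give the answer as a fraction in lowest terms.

27/58

Scan each occupied cell's neighbors to the right and below (and the two forward diagonals) so each pair is counted once.
Row 1: 2(1,1)–1(1,2)≠ 2(1,1)–2(2,1)= 2(1,1)–2(2,2)= 1(1,2)–2(2,2)≠ 1(1,2)–2(2,3)≠ 1(1,2)–2(2,1)≠ 1(1,5)–1(1,6)= 1(1,5)–1(2,5)= 1(1,5)–1(2,6)= 1(1,5)–2(2,4)≠ 1(1,6)–1(2,6)= 1(1,6)–1(2,5)=  → 5/12 unlike.
Row 2: 2(2,1)–2(2,2)= 2(2,1)–2(3,1)= 2(2,1)–2(3,2)= 2(2,2)–2(2,3)= 2(2,2)–2(3,2)= 2(2,2)–1(3,3)≠ 2(2,2)–2(3,1)= 2(2,3)–2(2,4)= 2(2,3)–1(3,3)≠ 2(2,3)–2(3,4)= 2(2,3)–2(3,2)= 2(2,4)–1(2,5)≠ 2(2,4)–2(3,4)= 2(2,4)–1(3,5)≠ 2(2,4)–1(3,3)≠ 1(2,5)–1(2,6)= 1(2,5)–1(3,5)= 1(2,5)–2(3,4)≠ 1(2,6)–1(3,5)=  → 6/19 unlike.
Row 3: 2(3,1)–2(3,2)= 2(3,1)–1(4,1)≠ 2(3,2)–1(3,3)≠ 2(3,2)–1(4,3)≠ 2(3,2)–1(4,1)≠ 1(3,3)–2(3,4)≠ 1(3,3)–1(4,3)= 1(3,3)–2(4,4)≠ 2(3,4)–1(3,5)≠ 2(3,4)–2(4,4)= 2(3,4)–2(4,5)= 2(3,4)–1(4,3)≠ 1(3,5)–2(4,5)≠ 1(3,5)–2(4,4)≠  → 10/14 unlike.
Row 4: 1(4,1)–2(5,1)≠ 1(4,1)–2(5,2)≠ 1(4,3)–2(4,4)≠ 1(4,3)–1(5,3)= 1(4,3)–2(5,2)≠ 2(4,4)–2(4,5)= 2(4,4)–2(5,5)= 2(4,4)–1(5,3)≠ 2(4,5)–2(5,5)= 2(4,5)–2(5,6)=  → 5/10 unlike.
Row 5: 2(5,1)–2(5,2)= 2(5,2)–1(5,3)≠ 2(5,5)–2(5,6)=  → 1/3 unlike.
Total adjacent occupied pairs: 58; unlike-type pairs: 27.
27/58 is already in lowest terms.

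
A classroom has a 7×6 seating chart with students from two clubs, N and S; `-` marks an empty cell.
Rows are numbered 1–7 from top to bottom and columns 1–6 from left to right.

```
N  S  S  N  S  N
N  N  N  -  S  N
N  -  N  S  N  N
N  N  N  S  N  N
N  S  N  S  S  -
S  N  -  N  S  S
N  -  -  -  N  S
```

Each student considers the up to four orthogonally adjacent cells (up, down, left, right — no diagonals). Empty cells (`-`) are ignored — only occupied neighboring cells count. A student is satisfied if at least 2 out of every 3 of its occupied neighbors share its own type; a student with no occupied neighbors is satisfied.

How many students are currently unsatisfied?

Row 1: (1,1)N 1/2 not · (1,2)S 1/3 not · (1,3)S 1/3 not · (1,4)N 0/2 not · (1,5)S 1/3 not · (1,6)N 1/2 not
Row 2: (2,1)N 3/3 satisfied · (2,2)N 2/3 satisfied · (2,3)N 2/3 satisfied · (2,5)S 1/3 not · (2,6)N 2/3 satisfied
Row 3: (3,1)N 2/2 satisfied · (3,3)N 2/3 satisfied · (3,4)S 1/3 not · (3,5)N 2/4 not · (3,6)N 3/3 satisfied
Row 4: (4,1)N 3/3 satisfied · (4,2)N 2/3 satisfied · (4,3)N 3/4 satisfied · (4,4)S 2/4 not · (4,5)N 2/4 not · (4,6)N 2/2 satisfied
Row 5: (5,1)N 1/3 not · (5,2)S 0/4 not · (5,3)N 1/3 not · (5,4)S 2/4 not · (5,5)S 2/3 satisfied
Row 6: (6,1)S 0/3 not · (6,2)N 0/2 not · (6,4)N 0/2 not · (6,5)S 2/4 not · (6,6)S 2/2 satisfied
Row 7: (7,1)N 0/1 not · (7,5)N 0/2 not · (7,6)S 1/2 not
Unsatisfied: (1,1), (1,2), (1,3), (1,4), (1,5), (1,6), (2,5), (3,4), (3,5), (4,4), (4,5), (5,1), (5,2), (5,3), (5,4), (6,1), (6,2), (6,4), (6,5), (7,1), (7,5), (7,6) — 22 in total.

22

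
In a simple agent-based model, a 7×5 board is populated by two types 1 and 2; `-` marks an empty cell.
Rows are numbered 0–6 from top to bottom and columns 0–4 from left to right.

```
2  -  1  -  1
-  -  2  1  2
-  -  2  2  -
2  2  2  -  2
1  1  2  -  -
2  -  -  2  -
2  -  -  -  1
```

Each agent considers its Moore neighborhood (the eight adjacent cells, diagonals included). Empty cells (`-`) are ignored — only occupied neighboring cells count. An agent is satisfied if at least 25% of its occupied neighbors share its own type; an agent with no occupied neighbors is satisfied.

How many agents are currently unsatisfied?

Row 0: (0,0)2 0/0 ok · (0,2)1 1/2 ok · (0,4)1 1/2 ok
Row 1: (1,2)2 2/4 ok · (1,3)1 2/6 ok · (1,4)2 1/3 ok
Row 2: (2,2)2 4/5 ok · (2,3)2 5/6 ok
Row 3: (3,0)2 1/3 ok · (3,1)2 4/6 ok · (3,2)2 4/5 ok · (3,4)2 1/1 ok
Row 4: (4,0)1 1/4 ok · (4,1)1 1/6 unhappy · (4,2)2 3/4 ok
Row 5: (5,0)2 1/3 ok · (5,3)2 1/2 ok
Row 6: (6,0)2 1/1 ok · (6,4)1 0/1 unhappy
Unsatisfied: (4,1), (6,4) — 2 in total.

2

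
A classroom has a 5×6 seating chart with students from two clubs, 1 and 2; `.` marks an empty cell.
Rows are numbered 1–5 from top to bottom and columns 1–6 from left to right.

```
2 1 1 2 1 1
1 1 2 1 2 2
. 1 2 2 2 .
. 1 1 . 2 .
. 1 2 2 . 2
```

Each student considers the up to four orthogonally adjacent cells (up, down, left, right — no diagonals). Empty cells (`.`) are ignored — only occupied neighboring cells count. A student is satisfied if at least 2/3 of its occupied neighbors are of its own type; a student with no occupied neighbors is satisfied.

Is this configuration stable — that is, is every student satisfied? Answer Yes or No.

(1,1)2 0/2 not
(1,2)1 2/3 satisfied
(1,3)1 1/3 not
(1,4)2 0/3 not
(1,5)1 1/3 not
(1,6)1 1/2 not
(2,1)1 1/2 not
(2,2)1 3/4 satisfied
(2,3)2 1/4 not
(2,4)1 0/4 not
(2,5)2 2/4 not
(2,6)2 1/2 not
(3,2)1 2/3 satisfied
(3,3)2 2/4 not
(3,4)2 2/3 satisfied
(3,5)2 3/3 satisfied
(4,2)1 3/3 satisfied
(4,3)1 1/3 not
(4,5)2 1/1 satisfied
(5,2)1 1/2 not
(5,3)2 1/3 not
(5,4)2 1/1 satisfied
(5,6)2 0/0 satisfied
For instance (1,1) has only 0/2 same-type neighbors, below 2/3.

No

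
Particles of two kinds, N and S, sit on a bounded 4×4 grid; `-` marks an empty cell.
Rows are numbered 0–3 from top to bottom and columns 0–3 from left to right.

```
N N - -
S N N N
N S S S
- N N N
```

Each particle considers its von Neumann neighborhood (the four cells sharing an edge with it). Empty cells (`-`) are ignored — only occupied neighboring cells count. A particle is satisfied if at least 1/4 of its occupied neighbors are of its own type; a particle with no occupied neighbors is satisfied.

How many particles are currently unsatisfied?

2

(0,0)N 1/2 ok
(0,1)N 2/2 ok
(1,0)S 0/3 unhappy
(1,1)N 2/4 ok
(1,2)N 2/3 ok
(1,3)N 1/2 ok
(2,0)N 0/2 unhappy
(2,1)S 1/4 ok
(2,2)S 2/4 ok
(2,3)S 1/3 ok
(3,1)N 1/2 ok
(3,2)N 2/3 ok
(3,3)N 1/2 ok
Unsatisfied: (1,0), (2,0) — 2 in total.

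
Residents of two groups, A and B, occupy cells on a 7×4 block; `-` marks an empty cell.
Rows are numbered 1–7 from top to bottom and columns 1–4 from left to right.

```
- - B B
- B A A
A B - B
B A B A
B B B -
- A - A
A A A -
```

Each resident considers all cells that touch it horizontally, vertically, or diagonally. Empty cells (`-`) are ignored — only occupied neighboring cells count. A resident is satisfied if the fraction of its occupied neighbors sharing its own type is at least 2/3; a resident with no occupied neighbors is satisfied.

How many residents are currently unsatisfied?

15

Row 1: (1,3)B 2/4 not · (1,4)B 1/3 not
Row 2: (2,2)B 2/4 not · (2,3)A 1/6 not · (2,4)A 1/4 not
Row 3: (3,1)A 1/4 not · (3,2)B 3/6 not · (3,4)B 1/4 not
Row 4: (4,1)B 3/5 not · (4,2)A 1/7 not · (4,3)B 4/6 satisfied · (4,4)A 0/3 not
Row 5: (5,1)B 2/4 not · (5,2)B 4/6 satisfied · (5,3)B 2/6 not
Row 6: (6,2)A 3/6 not · (6,4)A 1/2 not
Row 7: (7,1)A 2/2 satisfied · (7,2)A 3/3 satisfied · (7,3)A 3/3 satisfied
Unsatisfied: (1,3), (1,4), (2,2), (2,3), (2,4), (3,1), (3,2), (3,4), (4,1), (4,2), (4,4), (5,1), (5,3), (6,2), (6,4) — 15 in total.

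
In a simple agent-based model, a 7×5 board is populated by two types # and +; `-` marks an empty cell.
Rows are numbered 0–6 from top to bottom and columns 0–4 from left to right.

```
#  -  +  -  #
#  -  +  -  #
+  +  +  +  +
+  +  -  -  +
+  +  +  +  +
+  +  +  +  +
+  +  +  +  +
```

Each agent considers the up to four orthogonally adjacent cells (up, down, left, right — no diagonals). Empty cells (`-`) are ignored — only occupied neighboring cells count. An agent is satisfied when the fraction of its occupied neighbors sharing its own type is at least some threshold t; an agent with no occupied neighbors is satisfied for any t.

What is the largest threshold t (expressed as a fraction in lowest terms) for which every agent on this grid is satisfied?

Row 0: (0,0)# 1/1 · (0,2)+ 1/1 · (0,4)# 1/1
Row 1: (1,0)# 1/2 · (1,2)+ 2/2 · (1,4)# 1/2
Row 2: (2,0)+ 2/3 · (2,1)+ 3/3 · (2,2)+ 3/3 · (2,3)+ 2/2 · (2,4)+ 2/3
Row 3: (3,0)+ 3/3 · (3,1)+ 3/3 · (3,4)+ 2/2
Row 4: (4,0)+ 3/3 · (4,1)+ 4/4 · (4,2)+ 3/3 · (4,3)+ 3/3 · (4,4)+ 3/3
Row 5: (5,0)+ 3/3 · (5,1)+ 4/4 · (5,2)+ 4/4 · (5,3)+ 4/4 · (5,4)+ 3/3
Row 6: (6,0)+ 2/2 · (6,1)+ 3/3 · (6,2)+ 3/3 · (6,3)+ 3/3 · (6,4)+ 2/2
The smallest same-type fraction is 1/2 at (1,0), which reduces to 1/2. Any threshold above that leaves this agent unsatisfied.

1/2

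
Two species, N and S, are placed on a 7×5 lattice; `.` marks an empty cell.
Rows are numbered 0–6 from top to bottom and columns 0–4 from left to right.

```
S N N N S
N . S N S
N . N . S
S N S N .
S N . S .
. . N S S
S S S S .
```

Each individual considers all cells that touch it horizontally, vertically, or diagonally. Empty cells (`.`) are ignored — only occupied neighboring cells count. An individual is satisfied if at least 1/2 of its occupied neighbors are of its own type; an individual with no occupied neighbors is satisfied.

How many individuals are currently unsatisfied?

Row 0: (0,0)S 0/2 ✗ · (0,1)N 2/4 ✓ · (0,2)N 3/4 ✓ · (0,3)N 2/5 ✗ · (0,4)S 1/3 ✗
Row 1: (1,0)N 2/3 ✓ · (1,2)S 0/5 ✗ · (1,3)N 3/7 ✗ · (1,4)S 2/4 ✓
Row 2: (2,0)N 2/3 ✓ · (2,2)N 3/5 ✓ · (2,4)S 1/3 ✗
Row 3: (3,0)S 1/4 ✗ · (3,1)N 3/6 ✓ · (3,2)S 1/5 ✗ · (3,3)N 1/4 ✗
Row 4: (4,0)S 1/3 ✗ · (4,1)N 2/5 ✗ · (4,3)S 3/5 ✓
Row 5: (5,2)N 1/6 ✗ · (5,3)S 4/5 ✓ · (5,4)S 3/3 ✓
Row 6: (6,0)S 1/1 ✓ · (6,1)S 2/3 ✓ · (6,2)S 3/4 ✓ · (6,3)S 3/4 ✓
Unsatisfied: (0,0), (0,3), (0,4), (1,2), (1,3), (2,4), (3,0), (3,2), (3,3), (4,0), (4,1), (5,2) — 12 in total.

12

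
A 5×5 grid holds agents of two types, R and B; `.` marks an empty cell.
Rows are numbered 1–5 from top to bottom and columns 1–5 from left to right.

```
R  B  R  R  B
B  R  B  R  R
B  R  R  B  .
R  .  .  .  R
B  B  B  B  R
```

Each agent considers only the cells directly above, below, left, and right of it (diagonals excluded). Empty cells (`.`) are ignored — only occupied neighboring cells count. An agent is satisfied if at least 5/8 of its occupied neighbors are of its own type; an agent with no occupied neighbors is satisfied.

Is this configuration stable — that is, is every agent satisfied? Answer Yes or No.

No

(1,1)R 0/2 unhappy
(1,2)B 0/3 unhappy
(1,3)R 1/3 unhappy
(1,4)R 2/3 ok
(1,5)B 0/2 unhappy
(2,1)B 1/3 unhappy
(2,2)R 1/4 unhappy
(2,3)B 0/4 unhappy
(2,4)R 2/4 unhappy
(2,5)R 1/2 unhappy
(3,1)B 1/3 unhappy
(3,2)R 2/3 ok
(3,3)R 1/3 unhappy
(3,4)B 0/2 unhappy
(4,1)R 0/2 unhappy
(4,5)R 1/1 ok
(5,1)B 1/2 unhappy
(5,2)B 2/2 ok
(5,3)B 2/2 ok
(5,4)B 1/2 unhappy
(5,5)R 1/2 unhappy
For instance (1,1) has only 0/2 same-type neighbors, below 5/8.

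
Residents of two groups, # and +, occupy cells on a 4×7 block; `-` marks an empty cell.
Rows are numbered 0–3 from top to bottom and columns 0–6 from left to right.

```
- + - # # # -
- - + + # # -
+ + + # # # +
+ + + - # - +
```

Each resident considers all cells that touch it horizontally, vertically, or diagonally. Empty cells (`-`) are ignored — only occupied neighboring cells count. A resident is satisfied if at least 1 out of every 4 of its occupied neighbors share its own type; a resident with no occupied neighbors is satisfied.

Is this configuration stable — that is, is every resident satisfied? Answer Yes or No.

(0,1)+ 1/1 ✓
(0,3)# 2/4 ✓
(0,4)# 4/5 ✓
(0,5)# 3/3 ✓
(1,2)+ 4/6 ✓
(1,3)+ 2/7 ✓
(1,4)# 7/8 ✓
(1,5)# 5/6 ✓
(2,0)+ 3/3 ✓
(2,1)+ 6/6 ✓
(2,2)+ 5/6 ✓
(2,3)# 3/7 ✓
(2,4)# 5/6 ✓
(2,5)# 4/6 ✓
(2,6)+ 1/3 ✓
(3,0)+ 3/3 ✓
(3,1)+ 5/5 ✓
(3,2)+ 3/4 ✓
(3,4)# 3/3 ✓
(3,6)+ 1/2 ✓
All meet the threshold, so the configuration is stable.

Yes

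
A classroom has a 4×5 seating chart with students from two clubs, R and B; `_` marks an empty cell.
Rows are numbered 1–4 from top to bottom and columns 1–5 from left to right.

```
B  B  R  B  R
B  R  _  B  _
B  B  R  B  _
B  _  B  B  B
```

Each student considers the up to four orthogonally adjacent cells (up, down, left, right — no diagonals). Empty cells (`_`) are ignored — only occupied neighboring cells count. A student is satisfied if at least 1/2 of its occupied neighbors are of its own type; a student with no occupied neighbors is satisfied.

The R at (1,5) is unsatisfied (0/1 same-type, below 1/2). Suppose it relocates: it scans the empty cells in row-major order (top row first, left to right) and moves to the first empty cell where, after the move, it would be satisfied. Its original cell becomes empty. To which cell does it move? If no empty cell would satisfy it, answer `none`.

(2,3)

Vacating (1,5). Empty cells in order:
  (2,3): 3/4 same-type → satisfied — stop here.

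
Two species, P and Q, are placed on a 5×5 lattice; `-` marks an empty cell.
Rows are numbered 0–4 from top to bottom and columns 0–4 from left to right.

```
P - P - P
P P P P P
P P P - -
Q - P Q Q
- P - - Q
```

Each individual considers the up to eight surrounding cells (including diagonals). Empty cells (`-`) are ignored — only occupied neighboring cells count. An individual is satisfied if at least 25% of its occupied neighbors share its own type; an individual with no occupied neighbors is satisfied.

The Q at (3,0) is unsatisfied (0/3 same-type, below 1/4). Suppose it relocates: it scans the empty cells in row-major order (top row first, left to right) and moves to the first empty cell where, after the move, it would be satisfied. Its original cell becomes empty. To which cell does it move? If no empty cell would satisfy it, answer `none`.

(2,3)

Vacating (3,0). Empty cells in order:
  (0,1): 0/5 same-type → still unsatisfied.
  (0,3): 0/5 same-type → still unsatisfied.
  (2,3): 2/7 same-type → satisfied — stop here.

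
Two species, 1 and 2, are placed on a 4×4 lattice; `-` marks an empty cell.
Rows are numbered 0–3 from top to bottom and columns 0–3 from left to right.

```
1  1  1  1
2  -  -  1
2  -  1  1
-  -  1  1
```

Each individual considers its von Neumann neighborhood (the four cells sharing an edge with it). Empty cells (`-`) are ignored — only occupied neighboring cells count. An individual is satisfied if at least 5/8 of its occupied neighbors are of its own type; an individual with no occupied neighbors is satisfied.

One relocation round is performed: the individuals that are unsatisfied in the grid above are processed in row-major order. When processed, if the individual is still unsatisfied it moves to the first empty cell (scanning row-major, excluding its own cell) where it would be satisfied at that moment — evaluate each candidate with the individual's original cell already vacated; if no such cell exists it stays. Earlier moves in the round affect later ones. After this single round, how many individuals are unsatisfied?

0

Initially unsatisfied (in order): (0,0), (1,0).
  (0,0) → (1,2).
  (1,0): now satisfied by earlier moves; stays.
Resulting grid:
- 1 1 1
2 - 1 1
2 - 1 1
- - 1 1
All satisfied now.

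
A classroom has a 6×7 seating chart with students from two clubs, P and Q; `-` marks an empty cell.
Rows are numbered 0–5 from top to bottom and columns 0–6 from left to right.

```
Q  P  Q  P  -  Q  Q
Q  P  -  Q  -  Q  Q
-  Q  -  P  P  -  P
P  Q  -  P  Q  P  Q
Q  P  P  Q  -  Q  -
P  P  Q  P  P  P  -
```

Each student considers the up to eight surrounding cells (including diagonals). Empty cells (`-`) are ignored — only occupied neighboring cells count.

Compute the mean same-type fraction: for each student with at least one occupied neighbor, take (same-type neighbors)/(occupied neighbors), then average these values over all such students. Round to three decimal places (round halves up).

(0,0)Q 1/3
(0,1)P 1/4
(0,2)Q 1/4
(0,3)P 0/2
(0,5)Q 3/3
(0,6)Q 3/3
(1,0)Q 2/4
(1,1)P 1/5
(1,3)Q 1/4
(1,5)Q 3/5
(1,6)Q 3/4
(2,1)Q 2/4
(2,3)P 2/4
(2,4)P 3/6
(2,6)P 1/4
(3,0)P 1/4
(3,1)Q 2/5
(3,3)P 3/5
(3,4)Q 2/6
(3,5)P 2/5
(3,6)Q 1/3
(4,0)Q 1/5
(4,1)P 4/7
(4,2)P 4/7
(4,3)Q 2/6
(4,5)Q 2/5
(5,0)P 2/3
(5,1)P 3/5
(5,2)Q 1/5
(5,3)P 2/4
(5,4)P 2/4
(5,5)P 1/2
Sum over 32 students: 1/3 + 1/4 + 1/4 + 0/2 + 3/3 + 3/3 + 2/4 + 1/5 + 1/4 + 3/5 + 3/4 + 2/4 + 2/4 + 3/6 + 1/4 + 1/4 + 2/5 + 3/5 + 2/6 + 2/5 + 1/3 + 1/5 + 4/7 + 4/7 + 2/6 + 2/5 + 2/3 + 3/5 + 1/5 + 2/4 + 2/4 + 1/2 = 997/70; mean = 997/70 ÷ 32 = 997/2240 = 0.445089… → 0.445.

0.445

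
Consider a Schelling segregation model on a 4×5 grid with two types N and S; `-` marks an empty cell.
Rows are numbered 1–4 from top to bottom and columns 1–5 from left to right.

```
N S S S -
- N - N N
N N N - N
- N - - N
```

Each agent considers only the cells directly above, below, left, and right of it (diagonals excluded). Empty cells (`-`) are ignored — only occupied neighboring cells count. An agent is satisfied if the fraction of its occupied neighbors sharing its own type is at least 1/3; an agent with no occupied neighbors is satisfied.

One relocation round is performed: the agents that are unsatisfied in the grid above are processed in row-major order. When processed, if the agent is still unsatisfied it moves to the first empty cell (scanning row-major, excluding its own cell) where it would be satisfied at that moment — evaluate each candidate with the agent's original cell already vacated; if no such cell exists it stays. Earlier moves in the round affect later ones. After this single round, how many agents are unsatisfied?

0

Initially unsatisfied (in order): (1,1).
  (1,1) → (1,5).
Resulting grid:
- S S S N
- N - N N
N N N - N
- N - - N
All satisfied now.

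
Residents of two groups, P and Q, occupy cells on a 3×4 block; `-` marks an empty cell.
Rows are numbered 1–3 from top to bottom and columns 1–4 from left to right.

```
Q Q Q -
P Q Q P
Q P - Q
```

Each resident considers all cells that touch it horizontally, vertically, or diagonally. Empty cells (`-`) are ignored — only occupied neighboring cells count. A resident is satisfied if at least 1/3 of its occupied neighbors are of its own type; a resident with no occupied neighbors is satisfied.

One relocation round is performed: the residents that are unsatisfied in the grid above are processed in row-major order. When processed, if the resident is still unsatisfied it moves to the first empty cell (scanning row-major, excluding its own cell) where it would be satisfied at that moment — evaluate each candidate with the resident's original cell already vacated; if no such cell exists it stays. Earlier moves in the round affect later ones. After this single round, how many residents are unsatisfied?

Initially unsatisfied (in order): (2,1), (2,4), (3,2).
  (2,1) → (1,4).
  (2,4): no empty cell satisfies it; stays.
  (3,2): no empty cell satisfies it; stays.
Resulting grid:
Q Q Q P
- Q Q P
Q P - Q
Unsatisfied now: (2,4), (3,2).

2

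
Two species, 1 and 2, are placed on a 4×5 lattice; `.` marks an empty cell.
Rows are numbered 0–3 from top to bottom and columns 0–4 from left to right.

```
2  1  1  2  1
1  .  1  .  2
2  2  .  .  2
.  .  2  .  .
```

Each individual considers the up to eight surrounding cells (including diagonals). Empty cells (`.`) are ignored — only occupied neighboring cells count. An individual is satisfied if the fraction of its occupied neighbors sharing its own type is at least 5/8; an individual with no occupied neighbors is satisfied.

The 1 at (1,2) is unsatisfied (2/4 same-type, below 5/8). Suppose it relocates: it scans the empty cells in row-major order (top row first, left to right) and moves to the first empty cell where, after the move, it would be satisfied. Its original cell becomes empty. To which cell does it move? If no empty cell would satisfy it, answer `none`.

Vacating (1,2). Empty cells in order:
  (1,1): 3/6 same-type → still unsatisfied.
  (1,3): 2/5 same-type → still unsatisfied.
  (2,2): 0/2 same-type → still unsatisfied.
  (2,3): 0/3 same-type → still unsatisfied.
  (3,0): 0/2 same-type → still unsatisfied.
  (3,1): 0/3 same-type → still unsatisfied.
  (3,3): 0/2 same-type → still unsatisfied.
  (3,4): 0/1 same-type → still unsatisfied.

none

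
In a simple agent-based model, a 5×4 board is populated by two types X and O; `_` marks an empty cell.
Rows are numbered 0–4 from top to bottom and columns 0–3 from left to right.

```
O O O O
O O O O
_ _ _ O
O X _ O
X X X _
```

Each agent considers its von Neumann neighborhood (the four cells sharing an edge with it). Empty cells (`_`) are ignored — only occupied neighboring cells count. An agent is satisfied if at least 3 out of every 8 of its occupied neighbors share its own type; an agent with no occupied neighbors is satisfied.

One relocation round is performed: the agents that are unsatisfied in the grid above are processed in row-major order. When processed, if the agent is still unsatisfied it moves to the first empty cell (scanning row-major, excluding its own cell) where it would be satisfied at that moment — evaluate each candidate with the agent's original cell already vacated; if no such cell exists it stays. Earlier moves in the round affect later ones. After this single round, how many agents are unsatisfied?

Initially unsatisfied (in order): (3,0).
  (3,0) → (2,0).
Resulting grid:
O O O O
O O O O
O _ _ O
_ X _ O
X X X _
All satisfied now.

0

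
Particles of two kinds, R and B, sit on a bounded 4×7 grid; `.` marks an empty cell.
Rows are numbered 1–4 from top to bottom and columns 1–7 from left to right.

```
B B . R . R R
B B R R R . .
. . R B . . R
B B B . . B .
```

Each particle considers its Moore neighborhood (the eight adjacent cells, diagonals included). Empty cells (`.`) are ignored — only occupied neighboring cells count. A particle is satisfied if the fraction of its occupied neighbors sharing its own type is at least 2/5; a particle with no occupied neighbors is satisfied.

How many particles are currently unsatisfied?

Row 1: (1,1)B 3/3 satisfied · (1,2)B 3/4 satisfied · (1,4)R 3/3 satisfied · (1,6)R 2/2 satisfied · (1,7)R 1/1 satisfied
Row 2: (2,1)B 3/3 satisfied · (2,2)B 3/5 satisfied · (2,3)R 3/6 satisfied · (2,4)R 4/5 satisfied · (2,5)R 3/4 satisfied
Row 3: (3,3)R 2/6 not · (3,4)B 1/5 not · (3,7)R 0/1 not
Row 4: (4,1)B 1/1 satisfied · (4,2)B 2/3 satisfied · (4,3)B 2/3 satisfied · (4,6)B 0/1 not
Unsatisfied: (3,3), (3,4), (3,7), (4,6) — 4 in total.

4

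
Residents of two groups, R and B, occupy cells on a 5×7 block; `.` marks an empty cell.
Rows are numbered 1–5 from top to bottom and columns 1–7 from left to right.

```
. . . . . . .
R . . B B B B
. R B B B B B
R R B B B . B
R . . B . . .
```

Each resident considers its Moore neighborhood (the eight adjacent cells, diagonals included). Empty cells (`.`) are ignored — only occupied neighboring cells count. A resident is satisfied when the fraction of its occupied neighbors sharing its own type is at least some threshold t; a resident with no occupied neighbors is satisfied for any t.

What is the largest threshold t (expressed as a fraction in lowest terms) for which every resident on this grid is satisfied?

3/5

Row 2: (2,1)R 1/1 · (2,4)B 4/4 · (2,5)B 5/5 · (2,6)B 5/5 · (2,7)B 3/3
Row 3: (3,2)R 3/5 · (3,3)B 4/6 · (3,4)B 7/7 · (3,5)B 7/7 · (3,6)B 7/7 · (3,7)B 4/4
Row 4: (4,1)R 3/3 · (4,2)R 3/5 · (4,3)B 4/6 · (4,4)B 6/6 · (4,5)B 5/5 · (4,7)B 2/2
Row 5: (5,1)R 2/2 · (5,4)B 3/3
The smallest same-type fraction is 3/5 at (3,2), which reduces to 3/5. Any threshold above that leaves this resident unsatisfied.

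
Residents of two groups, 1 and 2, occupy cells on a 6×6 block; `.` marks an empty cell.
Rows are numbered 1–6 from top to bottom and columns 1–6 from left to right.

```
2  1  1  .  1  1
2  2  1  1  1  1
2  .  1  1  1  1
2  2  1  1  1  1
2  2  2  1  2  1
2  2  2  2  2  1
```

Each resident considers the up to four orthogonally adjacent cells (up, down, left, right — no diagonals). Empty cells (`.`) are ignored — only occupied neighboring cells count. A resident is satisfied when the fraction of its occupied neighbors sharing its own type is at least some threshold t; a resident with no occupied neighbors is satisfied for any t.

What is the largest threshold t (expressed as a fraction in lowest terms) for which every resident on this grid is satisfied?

Row 1: (1,1)2 1/2 · (1,2)1 1/3 · (1,3)1 2/2 · (1,5)1 2/2 · (1,6)1 2/2
Row 2: (2,1)2 3/3 · (2,2)2 1/3 · (2,3)1 3/4 · (2,4)1 3/3 · (2,5)1 4/4 · (2,6)1 3/3
Row 3: (3,1)2 2/2 · (3,3)1 3/3 · (3,4)1 4/4 · (3,5)1 4/4 · (3,6)1 3/3
Row 4: (4,1)2 3/3 · (4,2)2 2/3 · (4,3)1 2/4 · (4,4)1 4/4 · (4,5)1 3/4 · (4,6)1 3/3
Row 5: (5,1)2 3/3 · (5,2)2 4/4 · (5,3)2 2/4 · (5,4)1 1/4 · (5,5)2 1/4 · (5,6)1 2/3
Row 6: (6,1)2 2/2 · (6,2)2 3/3 · (6,3)2 3/3 · (6,4)2 2/3 · (6,5)2 2/3 · (6,6)1 1/2
The smallest same-type fraction is 1/4 at (5,4), which reduces to 1/4. Any threshold above that leaves this resident unsatisfied.

1/4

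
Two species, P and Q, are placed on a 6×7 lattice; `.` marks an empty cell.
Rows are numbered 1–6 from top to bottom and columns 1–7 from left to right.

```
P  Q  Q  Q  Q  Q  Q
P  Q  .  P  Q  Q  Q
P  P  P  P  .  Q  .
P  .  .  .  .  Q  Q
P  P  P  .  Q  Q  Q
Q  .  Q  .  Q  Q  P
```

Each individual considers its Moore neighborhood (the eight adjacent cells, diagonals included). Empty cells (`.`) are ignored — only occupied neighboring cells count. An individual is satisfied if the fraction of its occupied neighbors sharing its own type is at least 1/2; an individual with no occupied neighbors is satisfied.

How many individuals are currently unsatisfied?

6

(1,1)P 1/3 unhappy
(1,2)Q 2/4 ok
(1,3)Q 3/4 ok
(1,4)Q 3/4 ok
(1,5)Q 4/5 ok
(1,6)Q 5/5 ok
(1,7)Q 3/3 ok
(2,1)P 3/5 ok
(2,2)Q 2/7 unhappy
(2,4)P 2/6 unhappy
(2,5)Q 5/7 ok
(2,6)Q 6/6 ok
(2,7)Q 4/4 ok
(3,1)P 3/4 ok
(3,2)P 4/5 ok
(3,3)P 3/4 ok
(3,4)P 2/3 ok
(3,6)Q 5/5 ok
(4,1)P 4/4 ok
(4,6)Q 5/5 ok
(4,7)Q 4/4 ok
(5,1)P 2/3 ok
(5,2)P 3/5 ok
(5,3)P 1/2 ok
(5,5)Q 4/4 ok
(5,6)Q 6/7 ok
(5,7)Q 4/5 ok
(6,1)Q 0/2 unhappy
(6,3)Q 0/2 unhappy
(6,5)Q 3/3 ok
(6,6)Q 4/5 ok
(6,7)P 0/3 unhappy
Unsatisfied: (1,1), (2,2), (2,4), (6,1), (6,3), (6,7) — 6 in total.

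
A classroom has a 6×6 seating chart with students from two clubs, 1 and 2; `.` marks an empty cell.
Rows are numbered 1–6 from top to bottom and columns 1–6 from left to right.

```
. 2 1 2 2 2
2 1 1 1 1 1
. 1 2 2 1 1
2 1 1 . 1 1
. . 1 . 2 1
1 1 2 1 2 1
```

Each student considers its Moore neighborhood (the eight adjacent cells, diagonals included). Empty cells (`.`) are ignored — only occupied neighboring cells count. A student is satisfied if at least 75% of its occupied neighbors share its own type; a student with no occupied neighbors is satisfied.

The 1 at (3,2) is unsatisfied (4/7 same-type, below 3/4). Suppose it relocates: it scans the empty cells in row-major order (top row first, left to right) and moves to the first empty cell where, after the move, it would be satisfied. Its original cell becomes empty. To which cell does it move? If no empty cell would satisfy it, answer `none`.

(5,1)

Vacating (3,2). Empty cells in order:
  (1,1): 1/3 same-type → still unsatisfied.
  (3,1): 2/4 same-type → still unsatisfied.
  (4,4): 4/7 same-type → still unsatisfied.
  (5,1): 3/4 same-type → satisfied — stop here.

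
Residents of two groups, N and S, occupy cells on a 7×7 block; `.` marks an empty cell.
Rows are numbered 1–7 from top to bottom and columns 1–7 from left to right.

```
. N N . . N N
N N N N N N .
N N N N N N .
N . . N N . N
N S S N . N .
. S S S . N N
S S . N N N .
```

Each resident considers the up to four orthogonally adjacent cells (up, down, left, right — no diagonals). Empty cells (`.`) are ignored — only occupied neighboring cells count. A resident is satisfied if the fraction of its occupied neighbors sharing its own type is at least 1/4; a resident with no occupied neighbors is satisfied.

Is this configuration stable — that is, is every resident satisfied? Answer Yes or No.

(1,2)N 2/2 ✓
(1,3)N 2/2 ✓
(1,6)N 2/2 ✓
(1,7)N 1/1 ✓
(2,1)N 2/2 ✓
(2,2)N 4/4 ✓
(2,3)N 4/4 ✓
(2,4)N 3/3 ✓
(2,5)N 3/3 ✓
(2,6)N 3/3 ✓
(3,1)N 3/3 ✓
(3,2)N 3/3 ✓
(3,3)N 3/3 ✓
(3,4)N 4/4 ✓
(3,5)N 4/4 ✓
(3,6)N 2/2 ✓
(4,1)N 2/2 ✓
(4,4)N 3/3 ✓
(4,5)N 2/2 ✓
(4,7)N 0/0 ✓
(5,1)N 1/2 ✓
(5,2)S 2/3 ✓
(5,3)S 2/3 ✓
(5,4)N 1/3 ✓
(5,6)N 1/1 ✓
(6,2)S 3/3 ✓
(6,3)S 3/3 ✓
(6,4)S 1/3 ✓
(6,6)N 3/3 ✓
(6,7)N 1/1 ✓
(7,1)S 1/1 ✓
(7,2)S 2/2 ✓
(7,4)N 1/2 ✓
(7,5)N 2/2 ✓
(7,6)N 2/2 ✓
All meet the threshold, so the configuration is stable.

Yes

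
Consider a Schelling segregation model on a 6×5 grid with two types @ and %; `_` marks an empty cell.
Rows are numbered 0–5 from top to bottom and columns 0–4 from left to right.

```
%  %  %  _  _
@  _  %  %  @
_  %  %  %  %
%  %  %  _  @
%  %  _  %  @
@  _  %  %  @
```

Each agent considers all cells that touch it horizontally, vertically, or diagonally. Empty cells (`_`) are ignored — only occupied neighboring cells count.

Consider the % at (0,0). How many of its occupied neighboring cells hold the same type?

1

Occupied neighbors of (0,0): (0,1)=%, (1,0)=@.
Same type (%): 1 of 2.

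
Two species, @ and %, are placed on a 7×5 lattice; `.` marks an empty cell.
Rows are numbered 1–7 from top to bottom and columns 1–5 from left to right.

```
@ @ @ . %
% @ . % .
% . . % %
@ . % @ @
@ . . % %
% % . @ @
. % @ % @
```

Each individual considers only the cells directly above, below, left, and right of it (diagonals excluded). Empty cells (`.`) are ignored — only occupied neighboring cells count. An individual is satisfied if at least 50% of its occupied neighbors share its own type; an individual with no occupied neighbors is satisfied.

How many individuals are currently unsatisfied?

(1,1)@ 1/2 ✓
(1,2)@ 3/3 ✓
(1,3)@ 1/1 ✓
(1,5)% 0/0 ✓
(2,1)% 1/3 ✗
(2,2)@ 1/2 ✓
(2,4)% 1/1 ✓
(3,1)% 1/2 ✓
(3,4)% 2/3 ✓
(3,5)% 1/2 ✓
(4,1)@ 1/2 ✓
(4,3)% 0/1 ✗
(4,4)@ 1/4 ✗
(4,5)@ 1/3 ✗
(5,1)@ 1/2 ✓
(5,4)% 1/3 ✗
(5,5)% 1/3 ✗
(6,1)% 1/2 ✓
(6,2)% 2/2 ✓
(6,4)@ 1/3 ✗
(6,5)@ 2/3 ✓
(7,2)% 1/2 ✓
(7,3)@ 0/2 ✗
(7,4)% 0/3 ✗
(7,5)@ 1/2 ✓
Unsatisfied: (2,1), (4,3), (4,4), (4,5), (5,4), (5,5), (6,4), (7,3), (7,4) — 9 in total.

9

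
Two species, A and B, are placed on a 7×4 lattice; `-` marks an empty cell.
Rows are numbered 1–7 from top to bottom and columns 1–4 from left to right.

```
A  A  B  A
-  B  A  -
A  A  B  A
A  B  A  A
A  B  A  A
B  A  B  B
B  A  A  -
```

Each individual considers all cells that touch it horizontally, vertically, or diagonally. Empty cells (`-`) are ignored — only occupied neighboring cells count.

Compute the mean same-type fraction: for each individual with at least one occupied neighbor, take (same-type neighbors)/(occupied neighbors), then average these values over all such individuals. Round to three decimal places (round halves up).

Row 1: (1,1)A 1/2 · (1,2)A 2/4 · (1,3)B 1/4 · (1,4)A 1/2
Row 2: (2,2)B 2/7 · (2,3)A 4/7
Row 3: (3,1)A 2/4 · (3,2)A 4/7 · (3,3)B 2/7 · (3,4)A 3/4
Row 4: (4,1)A 3/5 · (4,2)B 2/8 · (4,3)A 5/8 · (4,4)A 4/5
Row 5: (5,1)A 2/5 · (5,2)B 3/8 · (5,3)A 4/8 · (5,4)A 3/5
Row 6: (6,1)B 2/5 · (6,2)A 4/8 · (6,3)B 2/7 · (6,4)B 1/4
Row 7: (7,1)B 1/3 · (7,2)A 2/5 · (7,3)A 2/4
Sum over 25 individuals: 1/2 + 2/4 + 1/4 + 1/2 + 2/7 + 4/7 + 2/4 + 4/7 + 2/7 + 3/4 + 3/5 + 2/8 + 5/8 + 4/5 + 2/5 + 3/8 + 4/8 + 3/5 + 2/5 + 4/8 + 2/7 + 1/4 + 1/3 + 2/5 + 2/4 = 173/15; mean = 173/15 ÷ 25 = 173/375 = 0.461333… → 0.461.

0.461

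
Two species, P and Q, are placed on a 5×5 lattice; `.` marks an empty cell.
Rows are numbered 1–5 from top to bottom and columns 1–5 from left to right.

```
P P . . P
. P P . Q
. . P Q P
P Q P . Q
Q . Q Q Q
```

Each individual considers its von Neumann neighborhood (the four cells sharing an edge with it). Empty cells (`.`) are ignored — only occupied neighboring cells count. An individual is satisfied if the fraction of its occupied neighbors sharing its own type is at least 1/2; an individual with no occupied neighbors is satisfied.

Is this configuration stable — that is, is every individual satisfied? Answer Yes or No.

No

Row 1: (1,1)P 1/1 satisfied · (1,2)P 2/2 satisfied · (1,5)P 0/1 not
Row 2: (2,2)P 2/2 satisfied · (2,3)P 2/2 satisfied · (2,5)Q 0/2 not
Row 3: (3,3)P 2/3 satisfied · (3,4)Q 0/2 not · (3,5)P 0/3 not
Row 4: (4,1)P 0/2 not · (4,2)Q 0/2 not · (4,3)P 1/3 not · (4,5)Q 1/2 satisfied
Row 5: (5,1)Q 0/1 not · (5,3)Q 1/2 satisfied · (5,4)Q 2/2 satisfied · (5,5)Q 2/2 satisfied
For instance (1,5) has only 0/1 same-type neighbors, below 1/2.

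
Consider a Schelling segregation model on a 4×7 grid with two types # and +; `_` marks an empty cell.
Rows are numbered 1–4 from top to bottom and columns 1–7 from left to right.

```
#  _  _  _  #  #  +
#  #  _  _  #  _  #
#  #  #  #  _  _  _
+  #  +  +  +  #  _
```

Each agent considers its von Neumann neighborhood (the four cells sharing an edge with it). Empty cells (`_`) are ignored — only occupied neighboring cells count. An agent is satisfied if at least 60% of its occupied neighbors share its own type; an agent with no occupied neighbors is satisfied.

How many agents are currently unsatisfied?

9

Row 1: (1,1)# 1/1 ✓ · (1,5)# 2/2 ✓ · (1,6)# 1/2 ✗ · (1,7)+ 0/2 ✗
Row 2: (2,1)# 3/3 ✓ · (2,2)# 2/2 ✓ · (2,5)# 1/1 ✓ · (2,7)# 0/1 ✗
Row 3: (3,1)# 2/3 ✓ · (3,2)# 4/4 ✓ · (3,3)# 2/3 ✓ · (3,4)# 1/2 ✗
Row 4: (4,1)+ 0/2 ✗ · (4,2)# 1/3 ✗ · (4,3)+ 1/3 ✗ · (4,4)+ 2/3 ✓ · (4,5)+ 1/2 ✗ · (4,6)# 0/1 ✗
Unsatisfied: (1,6), (1,7), (2,7), (3,4), (4,1), (4,2), (4,3), (4,5), (4,6) — 9 in total.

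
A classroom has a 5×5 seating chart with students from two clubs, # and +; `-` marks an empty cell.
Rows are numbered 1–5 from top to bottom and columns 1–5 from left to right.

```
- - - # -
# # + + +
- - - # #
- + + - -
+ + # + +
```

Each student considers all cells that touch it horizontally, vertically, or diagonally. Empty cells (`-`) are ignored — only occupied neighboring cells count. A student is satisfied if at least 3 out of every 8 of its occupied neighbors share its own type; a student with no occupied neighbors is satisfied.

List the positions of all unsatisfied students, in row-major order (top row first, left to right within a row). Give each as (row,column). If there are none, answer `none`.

(1,4), (2,3), (2,5), (3,4), (3,5), (5,3)

Row 1: (1,4)# 0/3 unhappy
Row 2: (2,1)# 1/1 ok · (2,2)# 1/2 ok · (2,3)+ 1/4 unhappy · (2,4)+ 2/5 ok · (2,5)+ 1/4 unhappy
Row 3: (3,4)# 1/5 unhappy · (3,5)# 1/3 unhappy
Row 4: (4,2)+ 3/4 ok · (4,3)+ 3/5 ok
Row 5: (5,1)+ 2/2 ok · (5,2)+ 3/4 ok · (5,3)# 0/4 unhappy · (5,4)+ 2/3 ok · (5,5)+ 1/1 ok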